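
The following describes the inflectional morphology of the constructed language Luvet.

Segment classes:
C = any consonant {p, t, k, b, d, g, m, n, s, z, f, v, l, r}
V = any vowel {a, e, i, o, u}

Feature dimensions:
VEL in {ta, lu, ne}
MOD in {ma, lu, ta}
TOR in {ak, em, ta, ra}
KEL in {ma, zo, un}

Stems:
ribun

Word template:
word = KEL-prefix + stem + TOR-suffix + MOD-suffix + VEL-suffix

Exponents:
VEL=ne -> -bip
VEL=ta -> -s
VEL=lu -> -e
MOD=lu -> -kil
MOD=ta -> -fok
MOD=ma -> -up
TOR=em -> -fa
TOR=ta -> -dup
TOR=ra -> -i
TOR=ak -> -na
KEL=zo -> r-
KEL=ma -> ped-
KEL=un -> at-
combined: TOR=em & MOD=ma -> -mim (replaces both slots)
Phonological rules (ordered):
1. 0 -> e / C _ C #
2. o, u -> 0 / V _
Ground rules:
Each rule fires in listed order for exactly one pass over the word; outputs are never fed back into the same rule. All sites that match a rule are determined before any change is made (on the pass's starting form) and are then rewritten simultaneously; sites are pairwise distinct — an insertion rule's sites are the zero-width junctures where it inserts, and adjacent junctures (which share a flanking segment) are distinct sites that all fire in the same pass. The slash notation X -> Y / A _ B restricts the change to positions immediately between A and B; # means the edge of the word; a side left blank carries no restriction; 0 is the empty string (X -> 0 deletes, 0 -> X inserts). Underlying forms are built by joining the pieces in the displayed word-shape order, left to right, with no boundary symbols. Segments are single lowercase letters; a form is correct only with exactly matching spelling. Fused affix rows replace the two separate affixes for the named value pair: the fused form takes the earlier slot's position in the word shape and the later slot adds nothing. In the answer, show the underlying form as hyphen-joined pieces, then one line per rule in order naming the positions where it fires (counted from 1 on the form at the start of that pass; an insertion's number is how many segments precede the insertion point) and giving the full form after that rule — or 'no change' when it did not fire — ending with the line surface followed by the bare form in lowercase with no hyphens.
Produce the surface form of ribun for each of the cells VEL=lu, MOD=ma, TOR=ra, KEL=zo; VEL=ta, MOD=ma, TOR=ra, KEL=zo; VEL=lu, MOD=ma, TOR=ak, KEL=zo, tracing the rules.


cell VEL=lu, MOD=ma, TOR=ra, KEL=zo:
underlying: r-ribun-i-up-e
1. 0 -> e / C _ C #: no change
2. o, u -> 0 / V _: fires at position(s) 8: rribunipe
surface: rribunipe

cell VEL=ta, MOD=ma, TOR=ra, KEL=zo:
underlying: r-ribun-i-up-s
1. 0 -> e / C _ C #: inserts after position(s) 9: rribuniupes
2. o, u -> 0 / V _: fires at position(s) 8: rribunipes
surface: rribunipes

cell VEL=lu, MOD=ma, TOR=ak, KEL=zo:
underlying: r-ribun-na-up-e
1. 0 -> e / C _ C #: no change
2. o, u -> 0 / V _: fires at position(s) 9: rribunnape
surface: rribunnape


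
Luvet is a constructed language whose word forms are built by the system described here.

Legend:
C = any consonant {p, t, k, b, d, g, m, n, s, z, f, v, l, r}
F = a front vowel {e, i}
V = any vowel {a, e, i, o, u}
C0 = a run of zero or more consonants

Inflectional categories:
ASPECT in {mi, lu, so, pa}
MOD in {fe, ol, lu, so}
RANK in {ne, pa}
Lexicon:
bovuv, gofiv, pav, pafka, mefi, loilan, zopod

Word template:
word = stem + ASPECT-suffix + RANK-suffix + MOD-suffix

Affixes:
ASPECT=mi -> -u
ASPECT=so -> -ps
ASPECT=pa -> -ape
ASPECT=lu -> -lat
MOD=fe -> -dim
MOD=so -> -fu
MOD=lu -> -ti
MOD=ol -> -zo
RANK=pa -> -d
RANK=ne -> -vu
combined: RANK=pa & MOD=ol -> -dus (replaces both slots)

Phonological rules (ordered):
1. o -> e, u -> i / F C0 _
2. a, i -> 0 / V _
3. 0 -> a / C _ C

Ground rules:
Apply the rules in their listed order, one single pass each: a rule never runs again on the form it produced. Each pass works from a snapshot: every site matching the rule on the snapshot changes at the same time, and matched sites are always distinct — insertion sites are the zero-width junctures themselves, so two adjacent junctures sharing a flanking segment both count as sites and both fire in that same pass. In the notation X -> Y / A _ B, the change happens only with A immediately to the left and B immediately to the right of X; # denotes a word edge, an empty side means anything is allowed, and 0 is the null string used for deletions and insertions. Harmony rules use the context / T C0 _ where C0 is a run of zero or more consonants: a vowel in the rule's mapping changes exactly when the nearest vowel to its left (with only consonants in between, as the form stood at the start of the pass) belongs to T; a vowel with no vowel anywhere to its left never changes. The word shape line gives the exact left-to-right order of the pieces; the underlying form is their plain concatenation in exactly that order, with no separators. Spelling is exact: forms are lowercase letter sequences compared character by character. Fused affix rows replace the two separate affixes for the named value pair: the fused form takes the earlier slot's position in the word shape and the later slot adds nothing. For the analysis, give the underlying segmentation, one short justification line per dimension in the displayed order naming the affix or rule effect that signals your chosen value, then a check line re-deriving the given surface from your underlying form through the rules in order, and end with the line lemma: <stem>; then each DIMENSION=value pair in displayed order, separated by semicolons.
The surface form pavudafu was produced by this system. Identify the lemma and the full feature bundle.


underlying: pav-u-d-fu
ASPECT=mi - signalled by the affix -u
MOD=so - signalled by the affix -fu
RANK=pa - signalled by the affix -d
check: pavudfu -> pavudfu -> pavudfu -> pavudafu
lemma: pav; ASPECT=mi; MOD=so; RANK=pa


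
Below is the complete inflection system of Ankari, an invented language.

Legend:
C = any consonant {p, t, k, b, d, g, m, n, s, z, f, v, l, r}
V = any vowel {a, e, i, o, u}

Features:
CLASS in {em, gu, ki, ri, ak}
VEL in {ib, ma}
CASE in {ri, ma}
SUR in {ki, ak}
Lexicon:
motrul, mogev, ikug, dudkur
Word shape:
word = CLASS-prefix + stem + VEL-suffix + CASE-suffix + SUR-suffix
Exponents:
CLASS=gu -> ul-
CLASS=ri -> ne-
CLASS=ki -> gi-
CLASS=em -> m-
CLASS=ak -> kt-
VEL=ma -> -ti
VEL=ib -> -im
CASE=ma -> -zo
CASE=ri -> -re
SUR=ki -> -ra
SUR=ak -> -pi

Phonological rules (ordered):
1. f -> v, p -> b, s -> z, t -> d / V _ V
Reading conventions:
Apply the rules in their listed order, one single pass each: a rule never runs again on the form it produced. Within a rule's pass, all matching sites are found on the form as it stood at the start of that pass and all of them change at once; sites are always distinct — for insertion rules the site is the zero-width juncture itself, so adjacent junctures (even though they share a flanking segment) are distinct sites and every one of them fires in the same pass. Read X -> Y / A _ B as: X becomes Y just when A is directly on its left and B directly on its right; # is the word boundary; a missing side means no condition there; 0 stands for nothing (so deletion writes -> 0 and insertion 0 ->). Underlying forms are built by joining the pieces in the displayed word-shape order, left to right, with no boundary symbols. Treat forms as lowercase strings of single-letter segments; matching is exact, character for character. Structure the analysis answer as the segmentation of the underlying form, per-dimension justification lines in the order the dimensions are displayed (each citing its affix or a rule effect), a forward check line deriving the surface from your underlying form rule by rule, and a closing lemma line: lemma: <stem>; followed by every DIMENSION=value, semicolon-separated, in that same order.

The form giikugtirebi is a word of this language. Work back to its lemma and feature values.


underlying: gi-ikug-ti-re-pi
CLASS=ki - signalled by the affix gi-
VEL=ma - signalled by the affix -ti
CASE=ri - signalled by the affix -re
SUR=ak - signalled by the affix -pi
check: giikugtirepi -> giikugtirebi
lemma: ikug; CLASS=ki; VEL=ma; CASE=ri; SUR=ak


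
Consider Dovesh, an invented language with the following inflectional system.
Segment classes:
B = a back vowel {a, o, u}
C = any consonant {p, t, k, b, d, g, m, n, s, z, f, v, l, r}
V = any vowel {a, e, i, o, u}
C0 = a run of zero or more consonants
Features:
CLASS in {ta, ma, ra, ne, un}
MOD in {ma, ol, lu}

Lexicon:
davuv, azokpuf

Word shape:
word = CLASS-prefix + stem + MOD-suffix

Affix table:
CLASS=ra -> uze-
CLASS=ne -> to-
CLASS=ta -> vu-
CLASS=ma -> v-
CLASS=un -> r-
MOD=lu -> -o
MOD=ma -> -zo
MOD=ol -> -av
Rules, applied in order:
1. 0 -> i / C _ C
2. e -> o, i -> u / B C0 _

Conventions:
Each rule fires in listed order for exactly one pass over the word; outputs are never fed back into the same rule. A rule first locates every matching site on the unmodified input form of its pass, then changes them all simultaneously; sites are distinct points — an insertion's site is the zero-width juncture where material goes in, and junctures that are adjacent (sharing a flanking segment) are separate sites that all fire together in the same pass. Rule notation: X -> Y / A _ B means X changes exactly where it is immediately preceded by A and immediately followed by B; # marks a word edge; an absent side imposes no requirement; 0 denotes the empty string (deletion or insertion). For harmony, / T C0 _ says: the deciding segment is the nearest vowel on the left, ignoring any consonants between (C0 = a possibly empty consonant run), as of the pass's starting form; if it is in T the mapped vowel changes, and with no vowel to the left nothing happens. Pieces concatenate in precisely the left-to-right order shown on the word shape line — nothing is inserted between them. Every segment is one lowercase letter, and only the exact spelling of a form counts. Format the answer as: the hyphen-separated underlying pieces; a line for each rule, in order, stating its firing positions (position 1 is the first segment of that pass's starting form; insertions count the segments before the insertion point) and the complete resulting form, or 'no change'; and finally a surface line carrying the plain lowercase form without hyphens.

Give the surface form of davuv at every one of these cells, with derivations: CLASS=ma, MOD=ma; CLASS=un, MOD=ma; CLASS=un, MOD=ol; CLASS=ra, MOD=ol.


cell CLASS=ma, MOD=ma:
underlying: v-davuv-zo
1. 0 -> i / C _ C: inserts after position(s) 1, 6: vidavuvizo
2. e -> o, i -> u / B C0 _: fires at position(s) 8: vidavuvuzo
surface: vidavuvuzo

cell CLASS=un, MOD=ma:
underlying: r-davuv-zo
1. 0 -> i / C _ C: inserts after position(s) 1, 6: ridavuvizo
2. e -> o, i -> u / B C0 _: fires at position(s) 8: ridavuvuzo
surface: ridavuvuzo

cell CLASS=un, MOD=ol:
underlying: r-davuv-av
1. 0 -> i / C _ C: inserts after position(s) 1: ridavuvav
2. e -> o, i -> u / B C0 _: no change
surface: ridavuvav

cell CLASS=ra, MOD=ol:
underlying: uze-davuv-av
1. 0 -> i / C _ C: no change
2. e -> o, i -> u / B C0 _: fires at position(s) 3: uzodavuvav
surface: uzodavuvav


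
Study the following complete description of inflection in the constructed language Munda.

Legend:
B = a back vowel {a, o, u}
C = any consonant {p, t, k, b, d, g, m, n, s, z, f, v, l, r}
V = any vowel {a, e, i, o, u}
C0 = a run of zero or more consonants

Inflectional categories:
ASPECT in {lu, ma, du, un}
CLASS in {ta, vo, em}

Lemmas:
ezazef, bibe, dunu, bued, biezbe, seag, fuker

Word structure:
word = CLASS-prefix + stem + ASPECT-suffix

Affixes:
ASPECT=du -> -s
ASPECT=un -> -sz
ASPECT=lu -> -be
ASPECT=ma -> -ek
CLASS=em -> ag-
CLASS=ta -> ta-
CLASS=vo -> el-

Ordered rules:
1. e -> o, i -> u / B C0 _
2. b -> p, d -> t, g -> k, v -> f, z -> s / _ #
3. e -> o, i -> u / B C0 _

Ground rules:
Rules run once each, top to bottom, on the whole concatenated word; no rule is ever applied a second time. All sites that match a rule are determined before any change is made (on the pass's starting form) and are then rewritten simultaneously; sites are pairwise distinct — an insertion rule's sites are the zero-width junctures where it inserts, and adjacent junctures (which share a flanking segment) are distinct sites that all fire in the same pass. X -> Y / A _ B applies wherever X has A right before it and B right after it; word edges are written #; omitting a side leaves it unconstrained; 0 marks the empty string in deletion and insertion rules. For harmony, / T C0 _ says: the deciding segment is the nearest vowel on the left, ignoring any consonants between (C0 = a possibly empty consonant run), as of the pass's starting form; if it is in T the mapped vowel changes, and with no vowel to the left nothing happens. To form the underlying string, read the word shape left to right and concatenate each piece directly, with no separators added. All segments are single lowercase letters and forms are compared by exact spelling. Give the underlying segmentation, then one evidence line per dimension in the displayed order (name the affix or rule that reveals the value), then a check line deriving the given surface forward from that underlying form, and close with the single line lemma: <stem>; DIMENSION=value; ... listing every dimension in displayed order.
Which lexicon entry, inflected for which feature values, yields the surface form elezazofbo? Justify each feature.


underlying: el-ezazef-be
ASPECT=lu - signalled by the affix -be
CLASS=vo - signalled by the affix el-
check: elezazefbe -> elezazofbe -> elezazofbe -> elezazofbo
lemma: ezazef; ASPECT=lu; CLASS=vo


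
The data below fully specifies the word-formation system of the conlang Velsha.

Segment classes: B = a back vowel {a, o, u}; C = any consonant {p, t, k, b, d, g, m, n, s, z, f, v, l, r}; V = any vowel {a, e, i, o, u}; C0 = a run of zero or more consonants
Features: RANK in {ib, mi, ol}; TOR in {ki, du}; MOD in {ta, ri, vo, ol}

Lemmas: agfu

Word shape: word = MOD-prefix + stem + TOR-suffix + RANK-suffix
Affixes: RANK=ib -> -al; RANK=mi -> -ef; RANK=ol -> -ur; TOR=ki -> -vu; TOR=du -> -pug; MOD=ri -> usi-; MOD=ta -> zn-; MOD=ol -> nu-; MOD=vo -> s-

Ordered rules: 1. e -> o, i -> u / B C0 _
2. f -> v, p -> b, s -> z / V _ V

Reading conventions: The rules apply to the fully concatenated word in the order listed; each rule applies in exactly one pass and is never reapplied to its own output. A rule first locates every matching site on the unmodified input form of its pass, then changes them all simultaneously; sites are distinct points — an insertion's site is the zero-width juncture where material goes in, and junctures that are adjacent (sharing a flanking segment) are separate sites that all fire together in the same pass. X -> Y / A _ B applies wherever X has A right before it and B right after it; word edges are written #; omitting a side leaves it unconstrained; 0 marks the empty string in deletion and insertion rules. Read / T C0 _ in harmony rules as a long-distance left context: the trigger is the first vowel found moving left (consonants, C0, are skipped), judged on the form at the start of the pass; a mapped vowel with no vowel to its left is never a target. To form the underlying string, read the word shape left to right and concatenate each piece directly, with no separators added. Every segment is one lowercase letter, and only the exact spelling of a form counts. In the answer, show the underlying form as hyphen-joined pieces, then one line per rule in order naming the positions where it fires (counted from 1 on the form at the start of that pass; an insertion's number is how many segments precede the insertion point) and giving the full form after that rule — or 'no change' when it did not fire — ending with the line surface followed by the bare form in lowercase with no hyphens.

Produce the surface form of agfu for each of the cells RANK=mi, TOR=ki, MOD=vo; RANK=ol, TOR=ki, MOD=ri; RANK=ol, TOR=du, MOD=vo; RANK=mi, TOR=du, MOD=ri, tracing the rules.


cell RANK=mi, TOR=ki, MOD=vo:
underlying: s-agfu-vu-ef
1. e -> o, i -> u / B C0 _: fires at position(s) 8: sagfuvuof
2. f -> v, p -> b, s -> z / V _ V: no change
surface: sagfuvuof

cell RANK=ol, TOR=ki, MOD=ri:
underlying: usi-agfu-vu-ur
1. e -> o, i -> u / B C0 _: fires at position(s) 3: usuagfuvuur
2. f -> v, p -> b, s -> z / V _ V: fires at position(s) 2: uzuagfuvuur
surface: uzuagfuvuur

cell RANK=ol, TOR=du, MOD=vo:
underlying: s-agfu-pug-ur
1. e -> o, i -> u / B C0 _: no change
2. f -> v, p -> b, s -> z / V _ V: fires at position(s) 6: sagfubugur
surface: sagfubugur

cell RANK=mi, TOR=du, MOD=ri:
underlying: usi-agfu-pug-ef
1. e -> o, i -> u / B C0 _: fires at position(s) 3, 11: usuagfupugof
2. f -> v, p -> b, s -> z / V _ V: fires at position(s) 2, 8: uzuagfubugof
surface: uzuagfubugof


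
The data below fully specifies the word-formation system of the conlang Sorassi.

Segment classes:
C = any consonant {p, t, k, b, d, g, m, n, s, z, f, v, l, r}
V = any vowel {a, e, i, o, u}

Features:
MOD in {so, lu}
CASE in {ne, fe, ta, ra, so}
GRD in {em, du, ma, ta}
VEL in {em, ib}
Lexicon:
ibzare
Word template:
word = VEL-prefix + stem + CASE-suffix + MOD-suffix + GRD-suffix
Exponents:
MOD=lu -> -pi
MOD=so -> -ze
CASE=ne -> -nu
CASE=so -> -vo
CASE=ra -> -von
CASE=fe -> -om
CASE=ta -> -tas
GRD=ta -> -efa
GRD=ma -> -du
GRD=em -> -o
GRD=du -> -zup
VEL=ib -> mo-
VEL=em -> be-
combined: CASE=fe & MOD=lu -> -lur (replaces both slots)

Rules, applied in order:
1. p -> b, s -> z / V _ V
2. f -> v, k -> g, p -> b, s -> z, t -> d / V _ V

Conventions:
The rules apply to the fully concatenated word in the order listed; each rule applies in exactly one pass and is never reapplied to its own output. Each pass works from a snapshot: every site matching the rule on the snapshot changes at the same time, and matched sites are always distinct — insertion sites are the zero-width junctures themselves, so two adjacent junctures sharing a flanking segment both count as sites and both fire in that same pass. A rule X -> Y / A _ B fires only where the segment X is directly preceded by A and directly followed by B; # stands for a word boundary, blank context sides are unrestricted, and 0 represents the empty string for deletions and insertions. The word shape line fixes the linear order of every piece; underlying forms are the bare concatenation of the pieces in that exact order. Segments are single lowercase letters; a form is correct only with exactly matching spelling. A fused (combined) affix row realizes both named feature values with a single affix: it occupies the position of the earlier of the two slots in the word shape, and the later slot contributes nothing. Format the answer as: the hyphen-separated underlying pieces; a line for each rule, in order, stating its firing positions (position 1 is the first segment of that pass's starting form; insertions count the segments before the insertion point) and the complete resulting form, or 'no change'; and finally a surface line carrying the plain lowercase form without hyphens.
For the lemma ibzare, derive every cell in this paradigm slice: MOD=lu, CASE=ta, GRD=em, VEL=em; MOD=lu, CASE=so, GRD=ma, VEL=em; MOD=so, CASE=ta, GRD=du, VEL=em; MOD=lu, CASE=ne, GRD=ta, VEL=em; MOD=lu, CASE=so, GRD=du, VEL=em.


cell MOD=lu, CASE=ta, GRD=em, VEL=em:
underlying: be-ibzare-tas-pi-o
1. p -> b, s -> z / V _ V: no change
2. f -> v, k -> g, p -> b, s -> z, t -> d / V _ V: fires at position(s) 9: beibzaredaspio
surface: beibzaredaspio

cell MOD=lu, CASE=so, GRD=ma, VEL=em:
underlying: be-ibzare-vo-pi-du
1. p -> b, s -> z / V _ V: fires at position(s) 11: beibzarevobidu
2. f -> v, k -> g, p -> b, s -> z, t -> d / V _ V: no change
surface: beibzarevobidu

cell MOD=so, CASE=ta, GRD=du, VEL=em:
underlying: be-ibzare-tas-ze-zup
1. p -> b, s -> z / V _ V: no change
2. f -> v, k -> g, p -> b, s -> z, t -> d / V _ V: fires at position(s) 9: beibzaredaszezup
surface: beibzaredaszezup

cell MOD=lu, CASE=ne, GRD=ta, VEL=em:
underlying: be-ibzare-nu-pi-efa
1. p -> b, s -> z / V _ V: fires at position(s) 11: beibzarenubiefa
2. f -> v, k -> g, p -> b, s -> z, t -> d / V _ V: fires at position(s) 14: beibzarenubieva
surface: beibzarenubieva

cell MOD=lu, CASE=so, GRD=du, VEL=em:
underlying: be-ibzare-vo-pi-zup
1. p -> b, s -> z / V _ V: fires at position(s) 11: beibzarevobizup
2. f -> v, k -> g, p -> b, s -> z, t -> d / V _ V: no change
surface: beibzarevobizup


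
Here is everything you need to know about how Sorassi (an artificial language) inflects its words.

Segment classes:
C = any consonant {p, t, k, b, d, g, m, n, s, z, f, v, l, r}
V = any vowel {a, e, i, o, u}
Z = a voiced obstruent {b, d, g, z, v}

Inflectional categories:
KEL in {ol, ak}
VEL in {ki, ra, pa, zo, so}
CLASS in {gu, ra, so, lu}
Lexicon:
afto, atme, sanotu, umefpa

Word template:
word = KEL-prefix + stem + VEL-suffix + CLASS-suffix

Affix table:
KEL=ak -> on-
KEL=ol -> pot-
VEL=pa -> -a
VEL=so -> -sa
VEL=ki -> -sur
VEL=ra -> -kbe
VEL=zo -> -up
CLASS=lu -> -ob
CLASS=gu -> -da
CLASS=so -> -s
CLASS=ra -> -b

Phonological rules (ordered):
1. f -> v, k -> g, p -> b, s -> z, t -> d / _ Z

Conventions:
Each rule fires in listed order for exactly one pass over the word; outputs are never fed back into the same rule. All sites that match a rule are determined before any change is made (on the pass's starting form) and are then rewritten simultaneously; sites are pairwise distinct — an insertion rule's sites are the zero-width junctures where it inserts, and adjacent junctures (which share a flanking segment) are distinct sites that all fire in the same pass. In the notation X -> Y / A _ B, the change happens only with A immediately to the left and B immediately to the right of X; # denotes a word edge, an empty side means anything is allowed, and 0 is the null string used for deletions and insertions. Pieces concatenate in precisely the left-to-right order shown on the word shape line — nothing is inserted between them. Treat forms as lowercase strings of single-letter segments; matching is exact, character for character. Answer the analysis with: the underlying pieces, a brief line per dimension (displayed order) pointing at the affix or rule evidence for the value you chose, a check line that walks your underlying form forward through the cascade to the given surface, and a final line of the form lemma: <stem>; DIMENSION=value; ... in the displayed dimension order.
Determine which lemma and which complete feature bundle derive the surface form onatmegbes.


underlying: on-atme-kbe-s
KEL=ak - signalled by the affix on-
VEL=ra - signalled by the affix -kbe
CLASS=so - signalled by the affix -s
check: onatmekbes -> onatmegbes
lemma: atme; KEL=ak; VEL=ra; CLASS=so


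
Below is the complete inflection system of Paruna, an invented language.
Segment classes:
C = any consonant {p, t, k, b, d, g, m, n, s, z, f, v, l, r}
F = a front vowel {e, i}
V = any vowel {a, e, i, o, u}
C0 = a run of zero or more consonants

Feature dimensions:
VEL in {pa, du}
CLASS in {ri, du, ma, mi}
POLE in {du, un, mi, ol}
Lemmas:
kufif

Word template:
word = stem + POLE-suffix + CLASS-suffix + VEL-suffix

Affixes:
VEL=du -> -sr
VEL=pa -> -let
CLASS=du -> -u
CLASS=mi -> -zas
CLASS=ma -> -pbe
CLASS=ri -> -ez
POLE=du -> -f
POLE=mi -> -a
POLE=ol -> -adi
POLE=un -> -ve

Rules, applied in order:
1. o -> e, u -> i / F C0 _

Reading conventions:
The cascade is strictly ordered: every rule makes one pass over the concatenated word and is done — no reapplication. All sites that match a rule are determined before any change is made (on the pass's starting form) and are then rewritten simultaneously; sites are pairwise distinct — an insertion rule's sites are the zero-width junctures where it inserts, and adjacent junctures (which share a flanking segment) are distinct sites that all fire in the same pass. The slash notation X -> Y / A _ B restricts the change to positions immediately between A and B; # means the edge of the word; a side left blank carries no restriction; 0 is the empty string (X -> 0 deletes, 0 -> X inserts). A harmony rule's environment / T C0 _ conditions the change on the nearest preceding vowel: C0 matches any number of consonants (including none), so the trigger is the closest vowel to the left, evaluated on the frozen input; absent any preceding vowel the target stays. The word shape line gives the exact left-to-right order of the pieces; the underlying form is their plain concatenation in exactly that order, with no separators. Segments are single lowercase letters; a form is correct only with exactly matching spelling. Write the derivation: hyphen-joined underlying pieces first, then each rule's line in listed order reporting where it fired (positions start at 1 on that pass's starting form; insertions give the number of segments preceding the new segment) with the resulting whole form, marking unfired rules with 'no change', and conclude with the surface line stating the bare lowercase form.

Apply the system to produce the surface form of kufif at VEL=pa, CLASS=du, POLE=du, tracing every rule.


underlying: kufif-f-u-let
1. o -> e, u -> i / F C0 _: fires at position(s) 7: kufiffilet
surface: kufiffilet


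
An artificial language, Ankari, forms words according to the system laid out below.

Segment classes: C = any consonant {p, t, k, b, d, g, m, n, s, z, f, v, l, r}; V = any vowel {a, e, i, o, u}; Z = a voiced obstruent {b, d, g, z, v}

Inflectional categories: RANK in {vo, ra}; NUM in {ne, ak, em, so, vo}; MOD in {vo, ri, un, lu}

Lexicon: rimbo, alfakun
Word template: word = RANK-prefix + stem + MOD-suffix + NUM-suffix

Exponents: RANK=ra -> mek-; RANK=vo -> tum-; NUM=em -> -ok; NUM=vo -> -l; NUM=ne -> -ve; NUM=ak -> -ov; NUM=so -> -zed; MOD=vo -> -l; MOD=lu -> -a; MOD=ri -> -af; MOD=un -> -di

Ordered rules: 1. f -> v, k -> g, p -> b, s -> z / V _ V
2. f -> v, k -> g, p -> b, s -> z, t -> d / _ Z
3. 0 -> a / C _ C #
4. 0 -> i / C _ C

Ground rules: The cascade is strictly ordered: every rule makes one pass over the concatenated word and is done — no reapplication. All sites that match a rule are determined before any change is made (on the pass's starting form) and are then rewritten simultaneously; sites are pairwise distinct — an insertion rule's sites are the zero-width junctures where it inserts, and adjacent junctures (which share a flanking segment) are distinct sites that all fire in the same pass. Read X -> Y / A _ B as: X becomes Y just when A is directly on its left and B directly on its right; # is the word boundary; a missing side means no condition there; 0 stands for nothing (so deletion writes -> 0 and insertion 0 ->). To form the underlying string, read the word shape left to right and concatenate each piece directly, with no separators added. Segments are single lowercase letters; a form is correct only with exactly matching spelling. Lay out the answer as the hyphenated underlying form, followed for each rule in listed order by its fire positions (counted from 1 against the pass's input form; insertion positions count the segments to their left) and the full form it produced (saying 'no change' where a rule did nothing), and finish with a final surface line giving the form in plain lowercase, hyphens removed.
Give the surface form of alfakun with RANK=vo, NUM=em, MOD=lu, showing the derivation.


underlying: tum-alfakun-a-ok
1. f -> v, k -> g, p -> b, s -> z / V _ V: fires at position(s) 8: tumalfagunaok
2. f -> v, k -> g, p -> b, s -> z, t -> d / _ Z: no change
3. 0 -> a / C _ C #: no change
4. 0 -> i / C _ C: inserts after position(s) 5: tumalifagunaok
surface: tumalifagunaok


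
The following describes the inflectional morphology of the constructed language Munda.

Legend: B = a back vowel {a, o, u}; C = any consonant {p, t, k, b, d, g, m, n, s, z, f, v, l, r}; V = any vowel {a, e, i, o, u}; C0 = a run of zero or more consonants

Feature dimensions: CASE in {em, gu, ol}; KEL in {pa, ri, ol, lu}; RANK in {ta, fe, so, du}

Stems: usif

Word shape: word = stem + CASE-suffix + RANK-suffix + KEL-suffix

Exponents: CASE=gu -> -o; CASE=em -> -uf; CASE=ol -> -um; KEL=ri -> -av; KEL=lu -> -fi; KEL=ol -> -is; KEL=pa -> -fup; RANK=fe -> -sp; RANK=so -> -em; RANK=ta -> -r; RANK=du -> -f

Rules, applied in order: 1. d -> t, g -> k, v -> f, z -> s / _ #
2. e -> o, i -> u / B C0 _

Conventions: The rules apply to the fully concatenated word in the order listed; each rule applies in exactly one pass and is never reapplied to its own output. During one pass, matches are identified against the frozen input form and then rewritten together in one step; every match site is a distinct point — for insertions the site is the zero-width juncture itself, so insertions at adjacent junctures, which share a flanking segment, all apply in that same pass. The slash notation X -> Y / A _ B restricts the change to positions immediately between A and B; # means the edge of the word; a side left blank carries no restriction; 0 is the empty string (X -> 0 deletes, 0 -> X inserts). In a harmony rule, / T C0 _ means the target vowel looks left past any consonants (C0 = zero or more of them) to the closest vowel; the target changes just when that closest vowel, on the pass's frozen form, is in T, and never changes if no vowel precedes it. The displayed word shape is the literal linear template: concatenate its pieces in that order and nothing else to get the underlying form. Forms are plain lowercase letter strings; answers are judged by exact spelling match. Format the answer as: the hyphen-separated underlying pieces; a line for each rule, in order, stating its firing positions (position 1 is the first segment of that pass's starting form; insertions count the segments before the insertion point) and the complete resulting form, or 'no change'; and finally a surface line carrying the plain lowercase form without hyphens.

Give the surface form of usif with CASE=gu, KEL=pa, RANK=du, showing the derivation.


underlying: usif-o-f-fup
1. d -> t, g -> k, v -> f, z -> s / _ #: no change
2. e -> o, i -> u / B C0 _: fires at position(s) 3: usufoffup
surface: usufoffup


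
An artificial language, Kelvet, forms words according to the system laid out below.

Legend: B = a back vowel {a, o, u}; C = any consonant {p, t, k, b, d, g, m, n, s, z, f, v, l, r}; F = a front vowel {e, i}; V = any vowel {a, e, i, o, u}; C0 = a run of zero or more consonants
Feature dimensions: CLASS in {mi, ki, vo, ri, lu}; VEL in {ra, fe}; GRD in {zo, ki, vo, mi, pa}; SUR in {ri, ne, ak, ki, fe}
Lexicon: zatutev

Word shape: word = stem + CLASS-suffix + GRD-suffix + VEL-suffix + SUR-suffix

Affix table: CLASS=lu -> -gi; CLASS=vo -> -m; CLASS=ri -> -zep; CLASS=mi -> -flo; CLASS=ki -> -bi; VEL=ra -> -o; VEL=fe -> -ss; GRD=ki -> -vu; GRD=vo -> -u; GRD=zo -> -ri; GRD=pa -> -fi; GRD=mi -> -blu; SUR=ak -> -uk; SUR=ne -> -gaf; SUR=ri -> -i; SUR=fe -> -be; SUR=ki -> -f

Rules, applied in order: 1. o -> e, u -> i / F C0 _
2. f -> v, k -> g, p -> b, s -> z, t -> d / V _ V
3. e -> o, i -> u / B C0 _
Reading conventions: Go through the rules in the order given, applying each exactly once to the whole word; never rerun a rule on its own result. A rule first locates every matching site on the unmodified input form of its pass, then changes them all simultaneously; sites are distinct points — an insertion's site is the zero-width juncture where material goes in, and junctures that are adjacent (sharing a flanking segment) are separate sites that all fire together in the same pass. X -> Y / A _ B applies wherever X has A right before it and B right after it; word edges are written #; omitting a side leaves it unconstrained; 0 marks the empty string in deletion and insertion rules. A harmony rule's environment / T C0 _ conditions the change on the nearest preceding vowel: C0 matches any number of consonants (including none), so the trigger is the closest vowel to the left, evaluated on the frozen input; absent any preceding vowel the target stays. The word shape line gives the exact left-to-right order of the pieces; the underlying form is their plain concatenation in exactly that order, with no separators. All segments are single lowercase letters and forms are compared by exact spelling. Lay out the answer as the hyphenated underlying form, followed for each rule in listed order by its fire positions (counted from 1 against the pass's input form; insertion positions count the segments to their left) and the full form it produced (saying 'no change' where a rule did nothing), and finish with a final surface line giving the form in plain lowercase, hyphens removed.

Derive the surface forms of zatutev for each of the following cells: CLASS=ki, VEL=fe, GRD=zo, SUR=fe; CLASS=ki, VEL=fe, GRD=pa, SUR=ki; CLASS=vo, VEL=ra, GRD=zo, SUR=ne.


cell CLASS=ki, VEL=fe, GRD=zo, SUR=fe:
underlying: zatutev-bi-ri-ss-be
1. o -> e, u -> i / F C0 _: no change
2. f -> v, k -> g, p -> b, s -> z, t -> d / V _ V: fires at position(s) 3, 5: zadudevbirissbe
3. e -> o, i -> u / B C0 _: fires at position(s) 6: zadudovbirissbe
surface: zadudovbirissbe

cell CLASS=ki, VEL=fe, GRD=pa, SUR=ki:
underlying: zatutev-bi-fi-ss-f
1. o -> e, u -> i / F C0 _: no change
2. f -> v, k -> g, p -> b, s -> z, t -> d / V _ V: fires at position(s) 3, 5, 10: zadudevbivissf
3. e -> o, i -> u / B C0 _: fires at position(s) 6: zadudovbivissf
surface: zadudovbivissf

cell CLASS=vo, VEL=ra, GRD=zo, SUR=ne:
underlying: zatutev-m-ri-o-gaf
1. o -> e, u -> i / F C0 _: fires at position(s) 11: zatutevmriegaf
2. f -> v, k -> g, p -> b, s -> z, t -> d / V _ V: fires at position(s) 3, 5: zadudevmriegaf
3. e -> o, i -> u / B C0 _: fires at position(s) 6: zadudovmriegaf
surface: zadudovmriegaf


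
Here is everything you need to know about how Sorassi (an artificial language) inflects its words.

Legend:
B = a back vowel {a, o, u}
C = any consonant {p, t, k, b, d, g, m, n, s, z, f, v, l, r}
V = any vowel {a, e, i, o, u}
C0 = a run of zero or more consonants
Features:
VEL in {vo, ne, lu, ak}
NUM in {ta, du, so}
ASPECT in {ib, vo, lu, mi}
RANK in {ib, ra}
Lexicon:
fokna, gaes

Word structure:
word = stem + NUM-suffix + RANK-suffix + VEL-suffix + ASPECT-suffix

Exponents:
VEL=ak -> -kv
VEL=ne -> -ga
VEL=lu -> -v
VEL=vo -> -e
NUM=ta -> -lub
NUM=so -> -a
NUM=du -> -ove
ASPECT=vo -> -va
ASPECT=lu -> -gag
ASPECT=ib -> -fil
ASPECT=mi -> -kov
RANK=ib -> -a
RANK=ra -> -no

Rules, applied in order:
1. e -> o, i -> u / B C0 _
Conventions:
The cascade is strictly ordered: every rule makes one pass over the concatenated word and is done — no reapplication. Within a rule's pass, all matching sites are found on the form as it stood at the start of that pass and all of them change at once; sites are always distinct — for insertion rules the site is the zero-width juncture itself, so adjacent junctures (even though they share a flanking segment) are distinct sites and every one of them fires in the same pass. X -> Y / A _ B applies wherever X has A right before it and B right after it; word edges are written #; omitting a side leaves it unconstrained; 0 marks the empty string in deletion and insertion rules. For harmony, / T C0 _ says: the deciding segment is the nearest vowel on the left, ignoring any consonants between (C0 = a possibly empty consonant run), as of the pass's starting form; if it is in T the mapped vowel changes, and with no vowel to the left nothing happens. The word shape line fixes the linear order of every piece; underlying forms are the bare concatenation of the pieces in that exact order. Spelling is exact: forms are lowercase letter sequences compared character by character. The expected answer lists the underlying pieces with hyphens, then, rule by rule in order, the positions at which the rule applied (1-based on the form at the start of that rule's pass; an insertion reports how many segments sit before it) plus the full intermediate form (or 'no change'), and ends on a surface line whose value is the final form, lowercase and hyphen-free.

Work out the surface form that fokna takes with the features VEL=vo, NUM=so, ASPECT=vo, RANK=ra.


underlying: fokna-a-no-e-va
1. e -> o, i -> u / B C0 _: fires at position(s) 9: foknaanoova
surface: foknaanoova


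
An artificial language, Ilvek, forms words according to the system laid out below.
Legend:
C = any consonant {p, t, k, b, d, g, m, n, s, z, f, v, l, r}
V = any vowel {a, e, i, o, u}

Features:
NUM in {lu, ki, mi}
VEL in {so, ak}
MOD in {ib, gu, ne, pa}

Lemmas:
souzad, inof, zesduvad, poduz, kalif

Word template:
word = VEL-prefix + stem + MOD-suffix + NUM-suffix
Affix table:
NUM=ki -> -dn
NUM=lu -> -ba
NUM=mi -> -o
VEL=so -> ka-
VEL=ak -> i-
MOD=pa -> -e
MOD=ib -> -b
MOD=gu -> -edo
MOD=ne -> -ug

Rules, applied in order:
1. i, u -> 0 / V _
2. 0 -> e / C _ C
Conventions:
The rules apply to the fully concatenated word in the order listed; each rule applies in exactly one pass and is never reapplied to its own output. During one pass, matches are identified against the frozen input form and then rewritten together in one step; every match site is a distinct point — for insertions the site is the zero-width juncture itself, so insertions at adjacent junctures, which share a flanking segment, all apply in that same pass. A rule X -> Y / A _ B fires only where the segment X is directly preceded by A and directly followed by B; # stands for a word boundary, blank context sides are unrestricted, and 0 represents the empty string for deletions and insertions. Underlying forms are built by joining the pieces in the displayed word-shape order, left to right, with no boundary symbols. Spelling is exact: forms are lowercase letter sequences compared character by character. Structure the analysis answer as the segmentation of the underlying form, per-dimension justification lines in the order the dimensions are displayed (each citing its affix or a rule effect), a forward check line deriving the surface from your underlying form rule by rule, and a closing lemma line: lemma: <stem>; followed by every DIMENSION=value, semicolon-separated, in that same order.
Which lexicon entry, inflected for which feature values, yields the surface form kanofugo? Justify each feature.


underlying: ka-inof-ug-o
NUM=mi - signalled by the affix -o
VEL=so - signalled by the affix ka-
MOD=ne - signalled by the affix -ug
check: kainofugo -> kanofugo -> kanofugo
lemma: inof; NUM=mi; VEL=so; MOD=ne


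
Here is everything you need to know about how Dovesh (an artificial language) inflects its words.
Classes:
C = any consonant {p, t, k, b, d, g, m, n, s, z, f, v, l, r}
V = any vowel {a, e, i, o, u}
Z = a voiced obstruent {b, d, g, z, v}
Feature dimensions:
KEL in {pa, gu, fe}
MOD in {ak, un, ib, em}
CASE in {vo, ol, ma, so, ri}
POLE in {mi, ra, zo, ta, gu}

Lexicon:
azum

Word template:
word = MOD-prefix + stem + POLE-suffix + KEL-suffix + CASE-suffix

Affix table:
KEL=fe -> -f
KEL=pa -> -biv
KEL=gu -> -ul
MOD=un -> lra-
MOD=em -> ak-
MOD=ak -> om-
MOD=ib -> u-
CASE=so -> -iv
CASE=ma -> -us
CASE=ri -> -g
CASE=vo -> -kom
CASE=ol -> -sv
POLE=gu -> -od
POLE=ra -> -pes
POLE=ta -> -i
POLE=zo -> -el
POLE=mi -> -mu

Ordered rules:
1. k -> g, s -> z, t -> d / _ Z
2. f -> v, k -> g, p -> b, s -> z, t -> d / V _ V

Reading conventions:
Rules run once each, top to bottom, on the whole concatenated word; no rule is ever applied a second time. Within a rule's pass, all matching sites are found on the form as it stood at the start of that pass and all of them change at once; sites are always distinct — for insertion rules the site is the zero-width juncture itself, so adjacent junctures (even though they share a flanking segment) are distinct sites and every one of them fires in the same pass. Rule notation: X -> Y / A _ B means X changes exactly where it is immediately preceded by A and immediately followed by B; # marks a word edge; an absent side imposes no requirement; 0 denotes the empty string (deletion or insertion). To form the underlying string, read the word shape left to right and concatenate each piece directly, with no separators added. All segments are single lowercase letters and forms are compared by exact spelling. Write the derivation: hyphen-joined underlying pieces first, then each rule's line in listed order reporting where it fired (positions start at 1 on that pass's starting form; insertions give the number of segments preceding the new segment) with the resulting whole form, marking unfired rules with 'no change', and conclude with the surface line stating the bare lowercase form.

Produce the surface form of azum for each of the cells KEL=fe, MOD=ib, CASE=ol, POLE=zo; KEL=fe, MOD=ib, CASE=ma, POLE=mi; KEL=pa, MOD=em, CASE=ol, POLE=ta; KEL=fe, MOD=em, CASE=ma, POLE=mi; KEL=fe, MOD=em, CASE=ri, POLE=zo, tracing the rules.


cell KEL=fe, MOD=ib, CASE=ol, POLE=zo:
underlying: u-azum-el-f-sv
1. k -> g, s -> z, t -> d / _ Z: fires at position(s) 9: uazumelfzv
2. f -> v, k -> g, p -> b, s -> z, t -> d / V _ V: no change
surface: uazumelfzv

cell KEL=fe, MOD=ib, CASE=ma, POLE=mi:
underlying: u-azum-mu-f-us
1. k -> g, s -> z, t -> d / _ Z: no change
2. f -> v, k -> g, p -> b, s -> z, t -> d / V _ V: fires at position(s) 8: uazummuvus
surface: uazummuvus

cell KEL=pa, MOD=em, CASE=ol, POLE=ta:
underlying: ak-azum-i-biv-sv
1. k -> g, s -> z, t -> d / _ Z: fires at position(s) 11: akazumibivzv
2. f -> v, k -> g, p -> b, s -> z, t -> d / V _ V: fires at position(s) 2: agazumibivzv
surface: agazumibivzv

cell KEL=fe, MOD=em, CASE=ma, POLE=mi:
underlying: ak-azum-mu-f-us
1. k -> g, s -> z, t -> d / _ Z: no change
2. f -> v, k -> g, p -> b, s -> z, t -> d / V _ V: fires at position(s) 2, 9: agazummuvus
surface: agazummuvus

cell KEL=fe, MOD=em, CASE=ri, POLE=zo:
underlying: ak-azum-el-f-g
1. k -> g, s -> z, t -> d / _ Z: no change
2. f -> v, k -> g, p -> b, s -> z, t -> d / V _ V: fires at position(s) 2: agazumelfg
surface: agazumelfg
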